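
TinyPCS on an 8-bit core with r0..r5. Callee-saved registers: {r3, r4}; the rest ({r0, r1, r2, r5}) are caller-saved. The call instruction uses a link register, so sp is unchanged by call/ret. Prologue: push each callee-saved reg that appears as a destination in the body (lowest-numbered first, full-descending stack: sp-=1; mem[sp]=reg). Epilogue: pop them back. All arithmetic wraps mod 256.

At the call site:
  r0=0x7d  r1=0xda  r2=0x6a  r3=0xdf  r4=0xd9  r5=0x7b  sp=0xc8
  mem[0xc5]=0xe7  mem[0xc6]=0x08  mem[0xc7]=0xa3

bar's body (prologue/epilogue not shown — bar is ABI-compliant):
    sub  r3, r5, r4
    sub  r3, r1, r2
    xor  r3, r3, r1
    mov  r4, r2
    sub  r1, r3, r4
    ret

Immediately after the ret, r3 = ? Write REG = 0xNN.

REG = 0xdf

prologue: push r3 -> mem[0xc7]=0xdf, sp=0xc7
prologue: push r4 -> mem[0xc6]=0xd9, sp=0xc6
body[0] sub  r3, r5, r4 -> r3=0xa2
body[1] sub  r3, r1, r2 -> r3=0x70
body[2] xor  r3, r3, r1 -> r3=0xaa
body[3] mov  r4, r2 -> r4=0x6a
body[4] sub  r1, r3, r4 -> r1=0x40
epilogue: pop r4=0xd9, sp=0xc7
epilogue: pop r3=0xdf, sp=0xc8
r3 is callee-saved -> restored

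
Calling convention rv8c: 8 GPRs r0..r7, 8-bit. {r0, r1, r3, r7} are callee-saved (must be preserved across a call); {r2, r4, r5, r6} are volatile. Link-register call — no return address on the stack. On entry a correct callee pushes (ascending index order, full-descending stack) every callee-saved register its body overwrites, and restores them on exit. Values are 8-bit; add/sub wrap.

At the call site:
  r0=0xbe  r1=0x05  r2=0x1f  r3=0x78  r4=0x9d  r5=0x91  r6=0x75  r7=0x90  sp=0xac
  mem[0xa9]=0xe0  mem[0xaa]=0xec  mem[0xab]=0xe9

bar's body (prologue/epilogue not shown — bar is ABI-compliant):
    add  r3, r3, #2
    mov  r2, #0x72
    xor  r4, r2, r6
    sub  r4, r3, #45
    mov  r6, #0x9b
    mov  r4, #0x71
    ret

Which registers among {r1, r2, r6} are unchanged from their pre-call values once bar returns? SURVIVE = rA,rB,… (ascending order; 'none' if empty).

SURVIVE = r1

prologue: push r3 → mem[0xab]=0x78, sp=0xab
body[0] add  r3, r3, #2 → r3=0x7a
body[1] mov  r2, #0x72 → r2=0x72
body[2] xor  r4, r2, r6 → r4=0x07
body[3] sub  r4, r3, #45 → r4=0x4d
body[4] mov  r6, #0x9b → r6=0x9b
body[5] mov  r4, #0x71 → r4=0x71
epilogue: pop r3=0x78, sp=0xac
r1: callee-saved, written=False
r2: caller-saved, written=True
r6: caller-saved, written=True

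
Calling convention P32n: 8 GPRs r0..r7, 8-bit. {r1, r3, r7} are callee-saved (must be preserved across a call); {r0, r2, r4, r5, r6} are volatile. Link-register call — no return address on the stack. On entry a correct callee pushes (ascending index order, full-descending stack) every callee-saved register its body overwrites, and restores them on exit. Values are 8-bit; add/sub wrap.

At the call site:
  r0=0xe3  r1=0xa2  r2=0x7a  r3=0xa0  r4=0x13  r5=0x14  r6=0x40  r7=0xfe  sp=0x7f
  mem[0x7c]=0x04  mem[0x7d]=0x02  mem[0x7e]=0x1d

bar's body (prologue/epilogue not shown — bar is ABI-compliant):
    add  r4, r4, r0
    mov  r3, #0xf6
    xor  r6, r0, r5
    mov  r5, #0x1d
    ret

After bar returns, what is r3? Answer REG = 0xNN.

prologue: push r3 -> mem[0x7e]=0xa0, sp=0x7e
body[0] add  r4, r4, r0 -> r4=0xf6
body[1] mov  r3, #0xf6 -> r3=0xf6
body[2] xor  r6, r0, r5 -> r6=0xf7
body[3] mov  r5, #0x1d -> r5=0x1d
epilogue: pop r3=0xa0, sp=0x7f
r3 is callee-saved -> restored

REG = 0xa0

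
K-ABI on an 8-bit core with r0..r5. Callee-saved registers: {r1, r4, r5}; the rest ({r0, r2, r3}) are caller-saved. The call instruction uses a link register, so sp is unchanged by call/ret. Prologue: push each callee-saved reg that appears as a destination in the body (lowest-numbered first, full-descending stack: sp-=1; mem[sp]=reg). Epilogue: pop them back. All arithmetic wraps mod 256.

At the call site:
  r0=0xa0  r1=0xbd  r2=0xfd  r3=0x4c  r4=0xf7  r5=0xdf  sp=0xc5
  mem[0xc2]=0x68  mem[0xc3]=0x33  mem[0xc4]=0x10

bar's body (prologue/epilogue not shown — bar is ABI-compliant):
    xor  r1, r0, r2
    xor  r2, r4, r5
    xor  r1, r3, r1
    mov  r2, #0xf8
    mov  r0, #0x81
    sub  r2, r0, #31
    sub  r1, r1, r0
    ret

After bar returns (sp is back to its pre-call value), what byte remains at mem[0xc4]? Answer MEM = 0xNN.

prologue: push r1 → mem[0xc4]=0xbd, sp=0xc4
body[0] xor  r1, r0, r2 → r1=0x5d
body[1] xor  r2, r4, r5 → r2=0x28
body[2] xor  r1, r3, r1 → r1=0x11
body[3] mov  r2, #0xf8 → r2=0xf8
body[4] mov  r0, #0x81 → r0=0x81
body[5] sub  r2, r0, #31 → r2=0x62
body[6] sub  r1, r1, r0 → r1=0x90
epilogue: pop r1=0xbd, sp=0xc5
prologue pushed ['r1'] at ['0xc4']

MEM = 0xbd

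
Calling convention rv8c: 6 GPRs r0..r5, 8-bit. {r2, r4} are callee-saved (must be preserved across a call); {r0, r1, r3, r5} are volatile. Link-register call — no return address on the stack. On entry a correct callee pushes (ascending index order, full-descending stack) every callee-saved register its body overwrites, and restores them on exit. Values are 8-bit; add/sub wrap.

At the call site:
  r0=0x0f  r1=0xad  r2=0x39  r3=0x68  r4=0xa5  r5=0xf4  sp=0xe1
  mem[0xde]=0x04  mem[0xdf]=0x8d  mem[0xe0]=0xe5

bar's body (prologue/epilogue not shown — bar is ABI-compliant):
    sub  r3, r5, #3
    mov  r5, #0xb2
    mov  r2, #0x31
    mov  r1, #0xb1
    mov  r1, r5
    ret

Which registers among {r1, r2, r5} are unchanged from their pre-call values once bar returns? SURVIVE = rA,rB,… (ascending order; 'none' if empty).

SURVIVE = r2

prologue: push r2 -> mem[0xe0]=0x39, sp=0xe0
body[0] sub  r3, r5, #3 -> r3=0xf1
body[1] mov  r5, #0xb2 -> r5=0xb2
body[2] mov  r2, #0x31 -> r2=0x31
body[3] mov  r1, #0xb1 -> r1=0xb1
body[4] mov  r1, r5 -> r1=0xb2
epilogue: pop r2=0x39, sp=0xe1
r1: caller-saved, written=True
r2: callee-saved, written=True
r5: caller-saved, written=True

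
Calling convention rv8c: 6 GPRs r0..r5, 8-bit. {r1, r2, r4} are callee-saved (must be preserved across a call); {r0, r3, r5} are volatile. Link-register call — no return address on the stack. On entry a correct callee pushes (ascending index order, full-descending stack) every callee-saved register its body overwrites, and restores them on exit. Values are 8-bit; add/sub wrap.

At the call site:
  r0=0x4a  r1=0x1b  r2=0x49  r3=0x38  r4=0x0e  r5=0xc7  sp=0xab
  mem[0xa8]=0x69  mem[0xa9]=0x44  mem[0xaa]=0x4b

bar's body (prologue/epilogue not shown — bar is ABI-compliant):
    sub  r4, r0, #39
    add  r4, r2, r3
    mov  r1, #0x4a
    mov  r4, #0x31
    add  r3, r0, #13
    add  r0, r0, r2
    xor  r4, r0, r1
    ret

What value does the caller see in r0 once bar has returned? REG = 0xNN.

REG = 0x93

prologue: push r1 → mem[0xaa]=0x1b, sp=0xaa
prologue: push r4 → mem[0xa9]=0x0e, sp=0xa9
body[0] sub  r4, r0, #39 → r4=0x23
body[1] add  r4, r2, r3 → r4=0x81
body[2] mov  r1, #0x4a → r1=0x4a
body[3] mov  r4, #0x31 → r4=0x31
body[4] add  r3, r0, #13 → r3=0x57
body[5] add  r0, r0, r2 → r0=0x93
body[6] xor  r4, r0, r1 → r4=0xd9
epilogue: pop r4=0x0e, sp=0xaa
epilogue: pop r1=0x1b, sp=0xab
r0 is caller-saved → body value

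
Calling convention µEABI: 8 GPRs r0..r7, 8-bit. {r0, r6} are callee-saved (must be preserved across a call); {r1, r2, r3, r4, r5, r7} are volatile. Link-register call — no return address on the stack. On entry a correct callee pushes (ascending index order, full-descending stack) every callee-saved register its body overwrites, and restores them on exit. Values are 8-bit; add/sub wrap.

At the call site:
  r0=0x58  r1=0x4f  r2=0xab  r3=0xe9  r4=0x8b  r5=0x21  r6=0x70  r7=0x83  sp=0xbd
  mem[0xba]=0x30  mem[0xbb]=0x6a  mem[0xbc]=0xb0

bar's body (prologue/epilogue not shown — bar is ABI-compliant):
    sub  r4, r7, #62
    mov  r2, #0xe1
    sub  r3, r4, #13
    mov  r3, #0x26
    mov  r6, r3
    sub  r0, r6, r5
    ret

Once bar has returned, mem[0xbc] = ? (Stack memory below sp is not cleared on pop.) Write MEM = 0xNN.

prologue: push r0 → mem[0xbc]=0x58, sp=0xbc
prologue: push r6 → mem[0xbb]=0x70, sp=0xbb
body[0] sub  r4, r7, #62 → r4=0x45
body[1] mov  r2, #0xe1 → r2=0xe1
body[2] sub  r3, r4, #13 → r3=0x38
body[3] mov  r3, #0x26 → r3=0x26
body[4] mov  r6, r3 → r6=0x26
body[5] sub  r0, r6, r5 → r0=0x05
epilogue: pop r6=0x70, sp=0xbc
epilogue: pop r0=0x58, sp=0xbd
prologue pushed ['r0', 'r6'] at ['0xbc', '0xbb']

MEM = 0x58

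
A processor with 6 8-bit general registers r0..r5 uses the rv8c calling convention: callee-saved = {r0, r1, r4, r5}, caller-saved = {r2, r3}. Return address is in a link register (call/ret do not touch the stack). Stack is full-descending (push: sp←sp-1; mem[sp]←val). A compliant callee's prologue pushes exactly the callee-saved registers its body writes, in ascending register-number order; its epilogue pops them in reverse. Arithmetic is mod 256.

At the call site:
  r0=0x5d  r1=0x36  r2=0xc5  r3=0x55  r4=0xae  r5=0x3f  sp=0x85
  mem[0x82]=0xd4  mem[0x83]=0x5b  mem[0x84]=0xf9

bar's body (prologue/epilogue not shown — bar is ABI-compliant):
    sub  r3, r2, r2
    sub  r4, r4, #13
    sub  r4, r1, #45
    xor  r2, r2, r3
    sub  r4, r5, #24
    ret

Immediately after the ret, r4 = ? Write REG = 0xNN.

REG = 0xae

prologue: push r4 -> mem[0x84]=0xae, sp=0x84
body[0] sub  r3, r2, r2 -> r3=0x00
body[1] sub  r4, r4, #13 -> r4=0xa1
body[2] sub  r4, r1, #45 -> r4=0x09
body[3] xor  r2, r2, r3 -> r2=0xc5
body[4] sub  r4, r5, #24 -> r4=0x27
epilogue: pop r4=0xae, sp=0x85
r4 is callee-saved -> restored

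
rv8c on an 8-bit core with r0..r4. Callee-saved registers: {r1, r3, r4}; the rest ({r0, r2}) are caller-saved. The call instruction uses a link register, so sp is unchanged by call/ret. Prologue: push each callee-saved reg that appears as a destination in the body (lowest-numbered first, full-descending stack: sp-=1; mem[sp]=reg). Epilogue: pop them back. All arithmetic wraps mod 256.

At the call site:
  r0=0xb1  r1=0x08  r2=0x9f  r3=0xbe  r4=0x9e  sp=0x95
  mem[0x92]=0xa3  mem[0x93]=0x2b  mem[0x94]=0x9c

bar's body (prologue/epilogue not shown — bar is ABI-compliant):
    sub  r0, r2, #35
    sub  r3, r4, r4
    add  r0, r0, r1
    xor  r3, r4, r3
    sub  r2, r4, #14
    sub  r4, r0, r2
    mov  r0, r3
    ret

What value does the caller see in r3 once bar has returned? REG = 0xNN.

prologue: push r3 → mem[0x94]=0xbe, sp=0x94
prologue: push r4 → mem[0x93]=0x9e, sp=0x93
body[0] sub  r0, r2, #35 → r0=0x7c
body[1] sub  r3, r4, r4 → r3=0x00
body[2] add  r0, r0, r1 → r0=0x84
body[3] xor  r3, r4, r3 → r3=0x9e
body[4] sub  r2, r4, #14 → r2=0x90
body[5] sub  r4, r0, r2 → r4=0xf4
body[6] mov  r0, r3 → r0=0x9e
epilogue: pop r4=0x9e, sp=0x94
epilogue: pop r3=0xbe, sp=0x95
r3 is callee-saved → restored

REG = 0xbe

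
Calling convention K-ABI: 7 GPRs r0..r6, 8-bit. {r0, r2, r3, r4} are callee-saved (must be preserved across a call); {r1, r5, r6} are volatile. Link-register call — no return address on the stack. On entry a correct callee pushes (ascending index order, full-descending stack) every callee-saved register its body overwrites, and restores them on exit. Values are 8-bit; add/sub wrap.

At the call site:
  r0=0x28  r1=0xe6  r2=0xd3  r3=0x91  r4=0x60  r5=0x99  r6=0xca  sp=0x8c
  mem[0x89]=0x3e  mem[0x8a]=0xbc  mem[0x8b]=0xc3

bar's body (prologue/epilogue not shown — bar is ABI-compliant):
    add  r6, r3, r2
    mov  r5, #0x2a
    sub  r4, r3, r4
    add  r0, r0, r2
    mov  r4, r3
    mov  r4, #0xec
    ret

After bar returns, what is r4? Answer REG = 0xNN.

REG = 0x60

prologue: push r0 → mem[0x8b]=0x28, sp=0x8b
prologue: push r4 → mem[0x8a]=0x60, sp=0x8a
body[0] add  r6, r3, r2 → r6=0x64
body[1] mov  r5, #0x2a → r5=0x2a
body[2] sub  r4, r3, r4 → r4=0x31
body[3] add  r0, r0, r2 → r0=0xfb
body[4] mov  r4, r3 → r4=0x91
body[5] mov  r4, #0xec → r4=0xec
epilogue: pop r4=0x60, sp=0x8b
epilogue: pop r0=0x28, sp=0x8c
r4 is callee-saved → restored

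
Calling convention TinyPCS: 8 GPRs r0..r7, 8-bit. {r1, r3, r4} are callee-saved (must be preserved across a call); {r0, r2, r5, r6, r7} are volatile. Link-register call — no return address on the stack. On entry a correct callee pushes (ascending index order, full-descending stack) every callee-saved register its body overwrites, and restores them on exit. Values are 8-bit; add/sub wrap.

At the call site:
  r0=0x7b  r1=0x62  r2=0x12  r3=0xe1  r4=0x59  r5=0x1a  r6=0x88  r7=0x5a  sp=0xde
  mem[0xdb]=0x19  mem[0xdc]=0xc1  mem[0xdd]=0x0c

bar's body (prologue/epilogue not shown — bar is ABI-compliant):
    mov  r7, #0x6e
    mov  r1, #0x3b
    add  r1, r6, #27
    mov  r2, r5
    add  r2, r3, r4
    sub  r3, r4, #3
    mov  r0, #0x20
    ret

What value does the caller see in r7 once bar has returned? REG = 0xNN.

prologue: push r1 → mem[0xdd]=0x62, sp=0xdd
prologue: push r3 → mem[0xdc]=0xe1, sp=0xdc
body[0] mov  r7, #0x6e → r7=0x6e
body[1] mov  r1, #0x3b → r1=0x3b
body[2] add  r1, r6, #27 → r1=0xa3
body[3] mov  r2, r5 → r2=0x1a
body[4] add  r2, r3, r4 → r2=0x3a
body[5] sub  r3, r4, #3 → r3=0x56
body[6] mov  r0, #0x20 → r0=0x20
epilogue: pop r3=0xe1, sp=0xdd
epilogue: pop r1=0x62, sp=0xde
r7 is caller-saved → body value

REG = 0x6e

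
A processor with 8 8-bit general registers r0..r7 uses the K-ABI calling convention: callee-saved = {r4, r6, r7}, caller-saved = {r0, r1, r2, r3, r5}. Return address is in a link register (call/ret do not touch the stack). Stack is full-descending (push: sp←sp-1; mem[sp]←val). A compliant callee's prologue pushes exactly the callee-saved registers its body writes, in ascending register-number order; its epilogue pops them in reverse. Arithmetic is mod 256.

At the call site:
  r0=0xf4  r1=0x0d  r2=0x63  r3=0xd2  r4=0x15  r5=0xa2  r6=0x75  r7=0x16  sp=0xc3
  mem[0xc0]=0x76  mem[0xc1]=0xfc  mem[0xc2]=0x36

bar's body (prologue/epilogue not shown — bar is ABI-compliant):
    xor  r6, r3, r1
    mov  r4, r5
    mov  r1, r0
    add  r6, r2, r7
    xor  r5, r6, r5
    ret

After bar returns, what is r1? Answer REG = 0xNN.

prologue: push r4 → mem[0xc2]=0x15, sp=0xc2
prologue: push r6 → mem[0xc1]=0x75, sp=0xc1
body[0] xor  r6, r3, r1 → r6=0xdf
body[1] mov  r4, r5 → r4=0xa2
body[2] mov  r1, r0 → r1=0xf4
body[3] add  r6, r2, r7 → r6=0x79
body[4] xor  r5, r6, r5 → r5=0xdb
epilogue: pop r6=0x75, sp=0xc2
epilogue: pop r4=0x15, sp=0xc3
r1 is caller-saved → body value

REG = 0xf4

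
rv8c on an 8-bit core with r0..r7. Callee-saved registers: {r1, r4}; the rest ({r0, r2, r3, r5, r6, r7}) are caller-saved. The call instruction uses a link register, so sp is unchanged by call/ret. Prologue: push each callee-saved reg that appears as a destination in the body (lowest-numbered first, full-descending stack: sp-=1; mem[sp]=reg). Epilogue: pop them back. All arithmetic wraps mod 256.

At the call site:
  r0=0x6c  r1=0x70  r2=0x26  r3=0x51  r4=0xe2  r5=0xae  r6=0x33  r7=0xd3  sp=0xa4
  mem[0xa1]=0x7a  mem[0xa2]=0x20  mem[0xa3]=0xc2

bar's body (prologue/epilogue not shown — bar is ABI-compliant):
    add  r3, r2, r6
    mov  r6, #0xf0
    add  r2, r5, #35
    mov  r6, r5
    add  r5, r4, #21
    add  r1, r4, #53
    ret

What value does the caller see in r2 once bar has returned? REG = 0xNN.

prologue: push r1 -> mem[0xa3]=0x70, sp=0xa3
body[0] add  r3, r2, r6 -> r3=0x59
body[1] mov  r6, #0xf0 -> r6=0xf0
body[2] add  r2, r5, #35 -> r2=0xd1
body[3] mov  r6, r5 -> r6=0xae
body[4] add  r5, r4, #21 -> r5=0xf7
body[5] add  r1, r4, #53 -> r1=0x17
epilogue: pop r1=0x70, sp=0xa4
r2 is caller-saved -> body value

REG = 0xd1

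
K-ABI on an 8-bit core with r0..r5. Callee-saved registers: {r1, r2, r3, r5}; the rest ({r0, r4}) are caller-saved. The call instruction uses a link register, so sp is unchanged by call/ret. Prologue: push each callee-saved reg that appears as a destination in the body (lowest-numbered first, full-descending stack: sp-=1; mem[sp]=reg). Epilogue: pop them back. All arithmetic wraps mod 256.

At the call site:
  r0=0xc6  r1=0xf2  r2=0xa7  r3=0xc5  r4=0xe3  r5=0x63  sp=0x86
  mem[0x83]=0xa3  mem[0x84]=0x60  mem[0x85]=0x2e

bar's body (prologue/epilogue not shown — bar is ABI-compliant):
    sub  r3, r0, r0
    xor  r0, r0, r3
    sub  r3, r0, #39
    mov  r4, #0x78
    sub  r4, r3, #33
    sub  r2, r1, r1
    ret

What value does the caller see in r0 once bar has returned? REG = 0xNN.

REG = 0xc6

prologue: push r2 -> mem[0x85]=0xa7, sp=0x85
prologue: push r3 -> mem[0x84]=0xc5, sp=0x84
body[0] sub  r3, r0, r0 -> r3=0x00
body[1] xor  r0, r0, r3 -> r0=0xc6
body[2] sub  r3, r0, #39 -> r3=0x9f
body[3] mov  r4, #0x78 -> r4=0x78
body[4] sub  r4, r3, #33 -> r4=0x7e
body[5] sub  r2, r1, r1 -> r2=0x00
epilogue: pop r3=0xc5, sp=0x85
epilogue: pop r2=0xa7, sp=0x86
r0 is caller-saved -> body value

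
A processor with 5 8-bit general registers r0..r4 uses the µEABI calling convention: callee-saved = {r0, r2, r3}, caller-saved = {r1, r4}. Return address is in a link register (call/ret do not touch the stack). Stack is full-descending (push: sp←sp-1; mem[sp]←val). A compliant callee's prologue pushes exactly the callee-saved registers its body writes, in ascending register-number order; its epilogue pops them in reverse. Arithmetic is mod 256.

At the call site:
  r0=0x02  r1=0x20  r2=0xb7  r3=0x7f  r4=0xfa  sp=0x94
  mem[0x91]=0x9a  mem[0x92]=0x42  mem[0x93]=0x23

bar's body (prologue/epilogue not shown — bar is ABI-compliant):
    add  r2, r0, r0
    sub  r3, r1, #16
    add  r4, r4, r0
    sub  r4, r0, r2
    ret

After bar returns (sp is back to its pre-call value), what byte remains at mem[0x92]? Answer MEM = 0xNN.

MEM = 0x7f

prologue: push r2 -> mem[0x93]=0xb7, sp=0x93
prologue: push r3 -> mem[0x92]=0x7f, sp=0x92
body[0] add  r2, r0, r0 -> r2=0x04
body[1] sub  r3, r1, #16 -> r3=0x10
body[2] add  r4, r4, r0 -> r4=0xfc
body[3] sub  r4, r0, r2 -> r4=0xfe
epilogue: pop r3=0x7f, sp=0x93
epilogue: pop r2=0xb7, sp=0x94
prologue pushed ['r2', 'r3'] at ['0x93', '0x92']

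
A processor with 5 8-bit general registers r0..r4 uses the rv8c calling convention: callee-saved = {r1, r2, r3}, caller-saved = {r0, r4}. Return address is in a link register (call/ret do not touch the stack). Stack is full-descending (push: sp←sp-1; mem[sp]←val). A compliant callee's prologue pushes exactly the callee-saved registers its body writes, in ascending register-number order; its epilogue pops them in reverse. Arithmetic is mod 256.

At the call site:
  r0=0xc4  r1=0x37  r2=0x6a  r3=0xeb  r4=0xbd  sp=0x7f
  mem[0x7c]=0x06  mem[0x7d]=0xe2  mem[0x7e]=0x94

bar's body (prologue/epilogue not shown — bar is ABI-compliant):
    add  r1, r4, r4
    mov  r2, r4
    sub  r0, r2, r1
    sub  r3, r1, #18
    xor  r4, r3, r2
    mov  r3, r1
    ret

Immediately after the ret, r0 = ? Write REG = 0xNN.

prologue: push r1 → mem[0x7e]=0x37, sp=0x7e
prologue: push r2 → mem[0x7d]=0x6a, sp=0x7d
prologue: push r3 → mem[0x7c]=0xeb, sp=0x7c
body[0] add  r1, r4, r4 → r1=0x7a
body[1] mov  r2, r4 → r2=0xbd
body[2] sub  r0, r2, r1 → r0=0x43
body[3] sub  r3, r1, #18 → r3=0x68
body[4] xor  r4, r3, r2 → r4=0xd5
body[5] mov  r3, r1 → r3=0x7a
epilogue: pop r3=0xeb, sp=0x7d
epilogue: pop r2=0x6a, sp=0x7e
epilogue: pop r1=0x37, sp=0x7f
r0 is caller-saved → body value

REG = 0x43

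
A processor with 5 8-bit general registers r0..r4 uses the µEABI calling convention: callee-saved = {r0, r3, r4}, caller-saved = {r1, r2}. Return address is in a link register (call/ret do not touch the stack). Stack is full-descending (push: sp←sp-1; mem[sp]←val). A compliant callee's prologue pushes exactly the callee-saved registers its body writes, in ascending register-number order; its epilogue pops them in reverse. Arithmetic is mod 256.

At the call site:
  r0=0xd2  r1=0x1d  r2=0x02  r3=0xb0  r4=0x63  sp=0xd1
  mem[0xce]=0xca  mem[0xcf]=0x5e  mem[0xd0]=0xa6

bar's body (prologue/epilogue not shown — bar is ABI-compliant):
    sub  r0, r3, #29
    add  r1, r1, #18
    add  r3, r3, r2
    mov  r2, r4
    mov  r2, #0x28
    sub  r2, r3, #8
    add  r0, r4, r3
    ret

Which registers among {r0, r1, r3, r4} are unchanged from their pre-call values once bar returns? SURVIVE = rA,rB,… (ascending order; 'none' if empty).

SURVIVE = r0,r3,r4

prologue: push r0 -> mem[0xd0]=0xd2, sp=0xd0
prologue: push r3 -> mem[0xcf]=0xb0, sp=0xcf
body[0] sub  r0, r3, #29 -> r0=0x93
body[1] add  r1, r1, #18 -> r1=0x2f
body[2] add  r3, r3, r2 -> r3=0xb2
body[3] mov  r2, r4 -> r2=0x63
body[4] mov  r2, #0x28 -> r2=0x28
body[5] sub  r2, r3, #8 -> r2=0xaa
body[6] add  r0, r4, r3 -> r0=0x15
epilogue: pop r3=0xb0, sp=0xd0
epilogue: pop r0=0xd2, sp=0xd1
r0: callee-saved, written=True
r1: caller-saved, written=True
r3: callee-saved, written=True
r4: callee-saved, written=False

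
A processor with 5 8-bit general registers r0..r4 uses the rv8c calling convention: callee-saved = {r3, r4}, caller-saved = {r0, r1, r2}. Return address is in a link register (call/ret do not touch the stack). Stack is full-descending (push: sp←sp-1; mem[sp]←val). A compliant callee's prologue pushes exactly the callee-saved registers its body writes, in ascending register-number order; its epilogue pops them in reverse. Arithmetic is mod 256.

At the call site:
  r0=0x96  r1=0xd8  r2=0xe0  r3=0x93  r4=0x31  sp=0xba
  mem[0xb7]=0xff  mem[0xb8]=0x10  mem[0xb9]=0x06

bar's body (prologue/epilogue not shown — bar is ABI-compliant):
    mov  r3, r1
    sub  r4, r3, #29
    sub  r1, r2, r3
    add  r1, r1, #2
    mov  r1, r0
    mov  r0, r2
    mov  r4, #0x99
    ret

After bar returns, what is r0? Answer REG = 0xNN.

REG = 0xe0

prologue: push r3 -> mem[0xb9]=0x93, sp=0xb9
prologue: push r4 -> mem[0xb8]=0x31, sp=0xb8
body[0] mov  r3, r1 -> r3=0xd8
body[1] sub  r4, r3, #29 -> r4=0xbb
body[2] sub  r1, r2, r3 -> r1=0x08
body[3] add  r1, r1, #2 -> r1=0x0a
body[4] mov  r1, r0 -> r1=0x96
body[5] mov  r0, r2 -> r0=0xe0
body[6] mov  r4, #0x99 -> r4=0x99
epilogue: pop r4=0x31, sp=0xb9
epilogue: pop r3=0x93, sp=0xba
r0 is caller-saved -> body value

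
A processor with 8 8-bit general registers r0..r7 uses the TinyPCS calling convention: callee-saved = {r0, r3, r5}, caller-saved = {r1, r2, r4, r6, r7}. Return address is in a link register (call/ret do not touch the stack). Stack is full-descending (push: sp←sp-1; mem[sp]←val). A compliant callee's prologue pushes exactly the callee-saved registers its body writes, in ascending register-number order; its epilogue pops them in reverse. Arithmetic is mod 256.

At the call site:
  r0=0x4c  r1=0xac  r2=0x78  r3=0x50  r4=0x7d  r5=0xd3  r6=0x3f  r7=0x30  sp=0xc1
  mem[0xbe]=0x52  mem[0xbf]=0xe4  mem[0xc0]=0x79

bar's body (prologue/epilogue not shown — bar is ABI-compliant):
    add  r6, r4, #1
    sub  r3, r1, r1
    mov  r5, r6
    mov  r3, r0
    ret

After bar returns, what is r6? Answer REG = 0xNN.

REG = 0x7e

prologue: push r3 -> mem[0xc0]=0x50, sp=0xc0
prologue: push r5 -> mem[0xbf]=0xd3, sp=0xbf
body[0] add  r6, r4, #1 -> r6=0x7e
body[1] sub  r3, r1, r1 -> r3=0x00
body[2] mov  r5, r6 -> r5=0x7e
body[3] mov  r3, r0 -> r3=0x4c
epilogue: pop r5=0xd3, sp=0xc0
epilogue: pop r3=0x50, sp=0xc1
r6 is caller-saved -> body value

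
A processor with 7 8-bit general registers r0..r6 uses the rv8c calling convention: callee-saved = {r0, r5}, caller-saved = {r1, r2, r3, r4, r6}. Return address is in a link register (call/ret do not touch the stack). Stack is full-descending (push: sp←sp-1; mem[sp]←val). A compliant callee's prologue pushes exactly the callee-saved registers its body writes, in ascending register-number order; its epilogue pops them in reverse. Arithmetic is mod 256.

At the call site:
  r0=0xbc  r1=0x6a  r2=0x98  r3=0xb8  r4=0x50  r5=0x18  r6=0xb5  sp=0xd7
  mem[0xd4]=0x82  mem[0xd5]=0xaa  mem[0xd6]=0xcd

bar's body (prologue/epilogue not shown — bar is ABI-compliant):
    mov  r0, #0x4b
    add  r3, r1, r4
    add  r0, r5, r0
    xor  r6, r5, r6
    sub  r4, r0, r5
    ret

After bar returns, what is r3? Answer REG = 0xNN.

prologue: push r0 → mem[0xd6]=0xbc, sp=0xd6
body[0] mov  r0, #0x4b → r0=0x4b
body[1] add  r3, r1, r4 → r3=0xba
body[2] add  r0, r5, r0 → r0=0x63
body[3] xor  r6, r5, r6 → r6=0xad
body[4] sub  r4, r0, r5 → r4=0x4b
epilogue: pop r0=0xbc, sp=0xd7
r3 is caller-saved → body value

REG = 0xba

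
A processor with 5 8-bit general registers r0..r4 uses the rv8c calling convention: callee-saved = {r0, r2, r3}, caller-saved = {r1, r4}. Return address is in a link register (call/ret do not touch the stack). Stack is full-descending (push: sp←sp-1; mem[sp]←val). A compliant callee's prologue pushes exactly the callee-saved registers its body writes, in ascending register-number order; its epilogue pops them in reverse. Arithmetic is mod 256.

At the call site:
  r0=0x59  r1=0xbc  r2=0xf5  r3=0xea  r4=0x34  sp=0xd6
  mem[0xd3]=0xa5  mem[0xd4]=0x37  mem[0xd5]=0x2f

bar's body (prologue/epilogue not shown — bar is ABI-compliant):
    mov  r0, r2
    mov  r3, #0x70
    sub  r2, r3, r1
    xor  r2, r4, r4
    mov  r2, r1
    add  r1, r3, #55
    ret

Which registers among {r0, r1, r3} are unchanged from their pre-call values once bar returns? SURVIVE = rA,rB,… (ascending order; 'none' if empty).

SURVIVE = r0,r3

prologue: push r0 → mem[0xd5]=0x59, sp=0xd5
prologue: push r2 → mem[0xd4]=0xf5, sp=0xd4
prologue: push r3 → mem[0xd3]=0xea, sp=0xd3
body[0] mov  r0, r2 → r0=0xf5
body[1] mov  r3, #0x70 → r3=0x70
body[2] sub  r2, r3, r1 → r2=0xb4
body[3] xor  r2, r4, r4 → r2=0x00
body[4] mov  r2, r1 → r2=0xbc
body[5] add  r1, r3, #55 → r1=0xa7
epilogue: pop r3=0xea, sp=0xd4
epilogue: pop r2=0xf5, sp=0xd5
epilogue: pop r0=0x59, sp=0xd6
r0: callee-saved, written=True
r1: caller-saved, written=True
r3: callee-saved, written=True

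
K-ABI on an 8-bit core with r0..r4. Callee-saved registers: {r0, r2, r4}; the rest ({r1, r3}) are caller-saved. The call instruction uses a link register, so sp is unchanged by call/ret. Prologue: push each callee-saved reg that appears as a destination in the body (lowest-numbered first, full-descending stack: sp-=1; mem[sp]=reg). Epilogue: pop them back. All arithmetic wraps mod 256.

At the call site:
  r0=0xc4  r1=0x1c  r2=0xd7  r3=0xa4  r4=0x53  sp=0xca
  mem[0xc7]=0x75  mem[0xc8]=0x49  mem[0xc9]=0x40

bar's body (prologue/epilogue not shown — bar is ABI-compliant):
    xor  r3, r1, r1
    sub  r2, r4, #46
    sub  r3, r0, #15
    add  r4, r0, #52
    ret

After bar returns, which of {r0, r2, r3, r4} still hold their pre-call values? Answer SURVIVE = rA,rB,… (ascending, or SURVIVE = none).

prologue: push r2 → mem[0xc9]=0xd7, sp=0xc9
prologue: push r4 → mem[0xc8]=0x53, sp=0xc8
body[0] xor  r3, r1, r1 → r3=0x00
body[1] sub  r2, r4, #46 → r2=0x25
body[2] sub  r3, r0, #15 → r3=0xb5
body[3] add  r4, r0, #52 → r4=0xf8
epilogue: pop r4=0x53, sp=0xc9
epilogue: pop r2=0xd7, sp=0xca
r0: callee-saved, written=False
r2: callee-saved, written=True
r3: caller-saved, written=True
r4: callee-saved, written=True

SURVIVE = r0,r2,r4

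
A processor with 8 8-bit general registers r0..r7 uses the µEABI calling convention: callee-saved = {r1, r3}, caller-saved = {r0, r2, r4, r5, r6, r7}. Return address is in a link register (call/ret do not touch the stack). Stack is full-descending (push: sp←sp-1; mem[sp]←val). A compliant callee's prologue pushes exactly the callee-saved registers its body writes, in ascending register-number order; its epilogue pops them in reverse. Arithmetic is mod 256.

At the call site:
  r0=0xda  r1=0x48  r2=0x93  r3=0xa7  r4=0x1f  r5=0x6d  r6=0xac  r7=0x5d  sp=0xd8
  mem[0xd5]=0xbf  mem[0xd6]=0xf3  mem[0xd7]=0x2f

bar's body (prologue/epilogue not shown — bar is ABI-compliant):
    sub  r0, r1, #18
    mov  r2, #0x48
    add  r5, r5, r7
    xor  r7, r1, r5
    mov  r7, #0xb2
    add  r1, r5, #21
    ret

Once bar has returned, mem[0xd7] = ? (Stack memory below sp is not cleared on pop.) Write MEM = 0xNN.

prologue: push r1 → mem[0xd7]=0x48, sp=0xd7
body[0] sub  r0, r1, #18 → r0=0x36
body[1] mov  r2, #0x48 → r2=0x48
body[2] add  r5, r5, r7 → r5=0xca
body[3] xor  r7, r1, r5 → r7=0x82
body[4] mov  r7, #0xb2 → r7=0xb2
body[5] add  r1, r5, #21 → r1=0xdf
epilogue: pop r1=0x48, sp=0xd8
prologue pushed ['r1'] at ['0xd7']

MEM = 0x48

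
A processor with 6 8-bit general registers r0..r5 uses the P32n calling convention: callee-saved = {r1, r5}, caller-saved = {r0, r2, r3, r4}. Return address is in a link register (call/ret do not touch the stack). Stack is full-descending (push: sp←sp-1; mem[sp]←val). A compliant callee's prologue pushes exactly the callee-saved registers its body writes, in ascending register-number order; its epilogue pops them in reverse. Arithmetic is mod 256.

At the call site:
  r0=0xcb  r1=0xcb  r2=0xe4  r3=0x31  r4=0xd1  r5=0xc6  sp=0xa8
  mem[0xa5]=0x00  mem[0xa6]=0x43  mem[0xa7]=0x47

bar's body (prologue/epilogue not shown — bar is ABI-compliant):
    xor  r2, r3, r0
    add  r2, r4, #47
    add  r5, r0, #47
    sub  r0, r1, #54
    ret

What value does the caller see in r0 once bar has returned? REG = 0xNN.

REG = 0x95

prologue: push r5 → mem[0xa7]=0xc6, sp=0xa7
body[0] xor  r2, r3, r0 → r2=0xfa
body[1] add  r2, r4, #47 → r2=0x00
body[2] add  r5, r0, #47 → r5=0xfa
body[3] sub  r0, r1, #54 → r0=0x95
epilogue: pop r5=0xc6, sp=0xa8
r0 is caller-saved → body value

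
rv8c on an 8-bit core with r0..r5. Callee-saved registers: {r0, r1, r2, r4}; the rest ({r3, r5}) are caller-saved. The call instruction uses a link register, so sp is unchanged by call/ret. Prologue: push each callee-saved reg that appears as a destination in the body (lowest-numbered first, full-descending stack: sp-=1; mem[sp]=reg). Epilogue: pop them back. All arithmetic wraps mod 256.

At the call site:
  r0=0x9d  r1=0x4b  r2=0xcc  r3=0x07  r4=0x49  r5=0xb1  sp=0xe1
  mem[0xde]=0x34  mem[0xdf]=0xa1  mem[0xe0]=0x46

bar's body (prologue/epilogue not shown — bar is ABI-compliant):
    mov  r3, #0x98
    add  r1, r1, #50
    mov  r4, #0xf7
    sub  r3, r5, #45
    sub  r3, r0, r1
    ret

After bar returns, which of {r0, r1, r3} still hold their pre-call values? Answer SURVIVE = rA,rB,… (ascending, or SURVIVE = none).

SURVIVE = r0,r1

prologue: push r1 → mem[0xe0]=0x4b, sp=0xe0
prologue: push r4 → mem[0xdf]=0x49, sp=0xdf
body[0] mov  r3, #0x98 → r3=0x98
body[1] add  r1, r1, #50 → r1=0x7d
body[2] mov  r4, #0xf7 → r4=0xf7
body[3] sub  r3, r5, #45 → r3=0x84
body[4] sub  r3, r0, r1 → r3=0x20
epilogue: pop r4=0x49, sp=0xe0
epilogue: pop r1=0x4b, sp=0xe1
r0: callee-saved, written=False
r1: callee-saved, written=True
r3: caller-saved, written=True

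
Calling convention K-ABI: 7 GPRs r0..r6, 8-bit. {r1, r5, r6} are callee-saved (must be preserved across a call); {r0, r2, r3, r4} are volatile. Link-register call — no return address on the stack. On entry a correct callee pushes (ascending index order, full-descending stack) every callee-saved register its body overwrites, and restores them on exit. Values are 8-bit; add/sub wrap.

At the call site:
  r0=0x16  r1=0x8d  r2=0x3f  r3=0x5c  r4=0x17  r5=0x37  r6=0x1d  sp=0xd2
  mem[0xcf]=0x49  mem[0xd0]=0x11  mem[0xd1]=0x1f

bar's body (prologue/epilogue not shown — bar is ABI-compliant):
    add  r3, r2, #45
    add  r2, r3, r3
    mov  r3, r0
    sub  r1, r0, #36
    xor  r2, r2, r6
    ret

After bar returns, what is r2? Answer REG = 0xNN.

REG = 0xc5

prologue: push r1 → mem[0xd1]=0x8d, sp=0xd1
body[0] add  r3, r2, #45 → r3=0x6c
body[1] add  r2, r3, r3 → r2=0xd8
body[2] mov  r3, r0 → r3=0x16
body[3] sub  r1, r0, #36 → r1=0xf2
body[4] xor  r2, r2, r6 → r2=0xc5
epilogue: pop r1=0x8d, sp=0xd2
r2 is caller-saved → body value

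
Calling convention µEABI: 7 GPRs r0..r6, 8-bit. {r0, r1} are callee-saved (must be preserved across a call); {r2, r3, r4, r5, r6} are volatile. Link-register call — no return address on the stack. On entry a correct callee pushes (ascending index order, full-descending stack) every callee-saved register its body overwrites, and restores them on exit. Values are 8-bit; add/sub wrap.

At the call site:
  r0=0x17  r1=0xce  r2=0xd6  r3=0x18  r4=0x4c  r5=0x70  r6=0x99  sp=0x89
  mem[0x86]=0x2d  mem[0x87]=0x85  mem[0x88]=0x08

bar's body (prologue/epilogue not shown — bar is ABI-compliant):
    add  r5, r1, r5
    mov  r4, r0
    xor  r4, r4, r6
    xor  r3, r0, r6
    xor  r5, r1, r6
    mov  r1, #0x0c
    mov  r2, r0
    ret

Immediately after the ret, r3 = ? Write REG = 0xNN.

REG = 0x8e

prologue: push r1 → mem[0x88]=0xce, sp=0x88
body[0] add  r5, r1, r5 → r5=0x3e
body[1] mov  r4, r0 → r4=0x17
body[2] xor  r4, r4, r6 → r4=0x8e
body[3] xor  r3, r0, r6 → r3=0x8e
body[4] xor  r5, r1, r6 → r5=0x57
body[5] mov  r1, #0x0c → r1=0x0c
body[6] mov  r2, r0 → r2=0x17
epilogue: pop r1=0xce, sp=0x89
r3 is caller-saved → body value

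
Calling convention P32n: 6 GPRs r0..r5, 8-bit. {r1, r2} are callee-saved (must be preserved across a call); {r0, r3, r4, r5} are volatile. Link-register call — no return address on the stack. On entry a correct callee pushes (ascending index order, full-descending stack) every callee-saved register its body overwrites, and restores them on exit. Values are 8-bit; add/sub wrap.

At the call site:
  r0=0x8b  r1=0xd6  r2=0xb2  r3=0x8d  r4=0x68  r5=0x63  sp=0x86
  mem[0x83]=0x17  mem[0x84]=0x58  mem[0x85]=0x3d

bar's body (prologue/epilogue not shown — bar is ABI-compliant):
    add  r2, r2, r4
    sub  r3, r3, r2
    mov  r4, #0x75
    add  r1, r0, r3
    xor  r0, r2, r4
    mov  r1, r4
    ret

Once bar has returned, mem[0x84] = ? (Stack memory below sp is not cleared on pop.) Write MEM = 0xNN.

MEM = 0xb2

prologue: push r1 -> mem[0x85]=0xd6, sp=0x85
prologue: push r2 -> mem[0x84]=0xb2, sp=0x84
body[0] add  r2, r2, r4 -> r2=0x1a
body[1] sub  r3, r3, r2 -> r3=0x73
body[2] mov  r4, #0x75 -> r4=0x75
body[3] add  r1, r0, r3 -> r1=0xfe
body[4] xor  r0, r2, r4 -> r0=0x6f
body[5] mov  r1, r4 -> r1=0x75
epilogue: pop r2=0xb2, sp=0x85
epilogue: pop r1=0xd6, sp=0x86
prologue pushed ['r1', 'r2'] at ['0x85', '0x84']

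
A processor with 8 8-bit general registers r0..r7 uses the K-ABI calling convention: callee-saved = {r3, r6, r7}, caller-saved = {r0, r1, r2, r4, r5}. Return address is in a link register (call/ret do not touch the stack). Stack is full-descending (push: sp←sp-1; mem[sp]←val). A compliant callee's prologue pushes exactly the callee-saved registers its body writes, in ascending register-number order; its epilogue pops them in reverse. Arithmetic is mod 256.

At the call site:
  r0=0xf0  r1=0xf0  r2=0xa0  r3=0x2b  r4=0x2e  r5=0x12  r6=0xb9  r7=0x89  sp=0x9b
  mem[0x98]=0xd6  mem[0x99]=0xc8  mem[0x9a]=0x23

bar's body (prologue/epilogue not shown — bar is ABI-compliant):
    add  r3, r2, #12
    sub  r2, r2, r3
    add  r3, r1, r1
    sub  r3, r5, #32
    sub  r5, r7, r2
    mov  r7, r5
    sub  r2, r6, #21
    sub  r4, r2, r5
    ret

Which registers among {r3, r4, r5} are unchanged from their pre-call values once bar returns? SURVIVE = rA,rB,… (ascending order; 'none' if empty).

prologue: push r3 -> mem[0x9a]=0x2b, sp=0x9a
prologue: push r7 -> mem[0x99]=0x89, sp=0x99
body[0] add  r3, r2, #12 -> r3=0xac
body[1] sub  r2, r2, r3 -> r2=0xf4
body[2] add  r3, r1, r1 -> r3=0xe0
body[3] sub  r3, r5, #32 -> r3=0xf2
body[4] sub  r5, r7, r2 -> r5=0x95
body[5] mov  r7, r5 -> r7=0x95
body[6] sub  r2, r6, #21 -> r2=0xa4
body[7] sub  r4, r2, r5 -> r4=0x0f
epilogue: pop r7=0x89, sp=0x9a
epilogue: pop r3=0x2b, sp=0x9b
r3: callee-saved, written=True
r4: caller-saved, written=True
r5: caller-saved, written=True

SURVIVE = r3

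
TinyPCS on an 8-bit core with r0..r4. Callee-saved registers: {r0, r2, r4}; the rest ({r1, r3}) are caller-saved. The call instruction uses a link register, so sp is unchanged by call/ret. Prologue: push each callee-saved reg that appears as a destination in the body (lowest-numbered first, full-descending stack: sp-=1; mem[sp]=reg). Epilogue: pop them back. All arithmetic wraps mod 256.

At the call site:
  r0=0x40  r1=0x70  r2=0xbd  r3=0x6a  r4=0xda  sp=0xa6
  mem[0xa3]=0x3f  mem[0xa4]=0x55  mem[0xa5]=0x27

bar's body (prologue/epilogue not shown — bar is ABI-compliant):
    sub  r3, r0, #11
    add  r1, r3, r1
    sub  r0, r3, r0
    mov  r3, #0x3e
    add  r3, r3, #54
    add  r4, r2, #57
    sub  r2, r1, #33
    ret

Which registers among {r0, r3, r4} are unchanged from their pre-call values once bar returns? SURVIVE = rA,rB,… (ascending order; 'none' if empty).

SURVIVE = r0,r4

prologue: push r0 → mem[0xa5]=0x40, sp=0xa5
prologue: push r2 → mem[0xa4]=0xbd, sp=0xa4
prologue: push r4 → mem[0xa3]=0xda, sp=0xa3
body[0] sub  r3, r0, #11 → r3=0x35
body[1] add  r1, r3, r1 → r1=0xa5
body[2] sub  r0, r3, r0 → r0=0xf5
body[3] mov  r3, #0x3e → r3=0x3e
body[4] add  r3, r3, #54 → r3=0x74
body[5] add  r4, r2, #57 → r4=0xf6
body[6] sub  r2, r1, #33 → r2=0x84
epilogue: pop r4=0xda, sp=0xa4
epilogue: pop r2=0xbd, sp=0xa5
epilogue: pop r0=0x40, sp=0xa6
r0: callee-saved, written=True
r3: caller-saved, written=True
r4: callee-saved, written=True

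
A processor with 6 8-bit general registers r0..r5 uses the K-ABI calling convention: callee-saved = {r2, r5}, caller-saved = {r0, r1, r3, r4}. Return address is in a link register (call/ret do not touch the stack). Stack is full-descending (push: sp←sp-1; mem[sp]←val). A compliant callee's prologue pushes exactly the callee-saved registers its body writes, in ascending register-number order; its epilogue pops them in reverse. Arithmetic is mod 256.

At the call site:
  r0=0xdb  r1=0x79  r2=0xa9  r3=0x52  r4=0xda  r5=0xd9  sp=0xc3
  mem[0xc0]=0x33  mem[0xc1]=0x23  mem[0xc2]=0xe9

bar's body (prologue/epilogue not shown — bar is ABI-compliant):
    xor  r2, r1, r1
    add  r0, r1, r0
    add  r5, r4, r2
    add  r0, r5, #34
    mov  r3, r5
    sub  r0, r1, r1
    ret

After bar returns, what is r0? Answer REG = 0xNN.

REG = 0x00

prologue: push r2 → mem[0xc2]=0xa9, sp=0xc2
prologue: push r5 → mem[0xc1]=0xd9, sp=0xc1
body[0] xor  r2, r1, r1 → r2=0x00
body[1] add  r0, r1, r0 → r0=0x54
body[2] add  r5, r4, r2 → r5=0xda
body[3] add  r0, r5, #34 → r0=0xfc
body[4] mov  r3, r5 → r3=0xda
body[5] sub  r0, r1, r1 → r0=0x00
epilogue: pop r5=0xd9, sp=0xc2
epilogue: pop r2=0xa9, sp=0xc3
r0 is caller-saved → body value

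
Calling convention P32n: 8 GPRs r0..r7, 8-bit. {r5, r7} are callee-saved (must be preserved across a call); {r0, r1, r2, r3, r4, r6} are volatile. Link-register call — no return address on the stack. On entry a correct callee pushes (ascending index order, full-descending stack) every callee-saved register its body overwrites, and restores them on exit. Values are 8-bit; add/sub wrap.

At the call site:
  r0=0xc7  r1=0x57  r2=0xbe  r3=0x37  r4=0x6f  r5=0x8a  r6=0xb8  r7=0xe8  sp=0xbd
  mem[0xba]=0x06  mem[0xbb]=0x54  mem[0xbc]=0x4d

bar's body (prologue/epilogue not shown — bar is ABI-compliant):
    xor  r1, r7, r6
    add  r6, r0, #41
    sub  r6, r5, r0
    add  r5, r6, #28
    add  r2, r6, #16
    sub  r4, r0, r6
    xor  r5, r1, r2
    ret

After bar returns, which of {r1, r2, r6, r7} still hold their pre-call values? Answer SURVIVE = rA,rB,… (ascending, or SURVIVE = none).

SURVIVE = r7

prologue: push r5 → mem[0xbc]=0x8a, sp=0xbc
body[0] xor  r1, r7, r6 → r1=0x50
body[1] add  r6, r0, #41 → r6=0xf0
body[2] sub  r6, r5, r0 → r6=0xc3
body[3] add  r5, r6, #28 → r5=0xdf
body[4] add  r2, r6, #16 → r2=0xd3
body[5] sub  r4, r0, r6 → r4=0x04
body[6] xor  r5, r1, r2 → r5=0x83
epilogue: pop r5=0x8a, sp=0xbd
r1: caller-saved, written=True
r2: caller-saved, written=True
r6: caller-saved, written=True
r7: callee-saved, written=False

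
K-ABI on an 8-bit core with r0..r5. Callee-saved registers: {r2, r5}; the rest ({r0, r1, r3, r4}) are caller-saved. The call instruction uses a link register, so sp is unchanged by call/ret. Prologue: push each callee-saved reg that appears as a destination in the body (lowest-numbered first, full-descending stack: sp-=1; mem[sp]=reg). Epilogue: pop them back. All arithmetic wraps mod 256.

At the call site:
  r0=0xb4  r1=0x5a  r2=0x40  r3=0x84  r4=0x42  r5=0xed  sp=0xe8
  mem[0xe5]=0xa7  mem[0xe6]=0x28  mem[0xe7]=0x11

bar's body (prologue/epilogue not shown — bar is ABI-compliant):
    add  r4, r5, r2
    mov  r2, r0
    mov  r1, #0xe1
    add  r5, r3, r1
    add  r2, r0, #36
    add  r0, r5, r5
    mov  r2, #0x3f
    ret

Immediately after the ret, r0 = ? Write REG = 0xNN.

prologue: push r2 -> mem[0xe7]=0x40, sp=0xe7
prologue: push r5 -> mem[0xe6]=0xed, sp=0xe6
body[0] add  r4, r5, r2 -> r4=0x2d
body[1] mov  r2, r0 -> r2=0xb4
body[2] mov  r1, #0xe1 -> r1=0xe1
body[3] add  r5, r3, r1 -> r5=0x65
body[4] add  r2, r0, #36 -> r2=0xd8
body[5] add  r0, r5, r5 -> r0=0xca
body[6] mov  r2, #0x3f -> r2=0x3f
epilogue: pop r5=0xed, sp=0xe7
epilogue: pop r2=0x40, sp=0xe8
r0 is caller-saved -> body value

REG = 0xca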